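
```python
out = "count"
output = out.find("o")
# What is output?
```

Trace:
`out = "count"` → out = 'count'
`output = out.find("o")` → output = 1
So output = 1

Answer: 1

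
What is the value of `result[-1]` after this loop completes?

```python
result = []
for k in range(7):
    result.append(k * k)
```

Last element of squares 0 to 6
`result` takes the values: [] → [0] → [0, 1] → [0, 1, 4] → [0, 1, 4, 9] → [0, 1, 4, 9, 16] → [0, 1, 4, 9, 16, 25] → [0, 1, 4, 9, 16, 25, 36]
So `result[-1]` = 36

Answer: 36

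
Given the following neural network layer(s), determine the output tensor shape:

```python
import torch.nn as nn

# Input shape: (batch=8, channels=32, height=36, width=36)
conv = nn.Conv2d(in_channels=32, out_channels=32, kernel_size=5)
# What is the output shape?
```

Input: (8, 32, 36, 36) -> Output: (8, 32, 32, 32)

Answer: (8, 32, 32, 32)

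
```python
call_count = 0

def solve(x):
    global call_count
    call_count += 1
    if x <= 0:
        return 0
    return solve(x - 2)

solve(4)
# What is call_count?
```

Linear recursion stepping by 2: 3 calls from x=4 down to ≤0.

Answer: 3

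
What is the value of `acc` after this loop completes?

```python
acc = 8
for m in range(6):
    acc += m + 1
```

Start at 8, add 1 to 6 = 29
`acc` takes the values: 8 → 9 → 11 → 14 → 18 → 23 → 29

Answer: 29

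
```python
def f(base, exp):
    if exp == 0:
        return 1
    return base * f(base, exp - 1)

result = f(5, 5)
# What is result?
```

f(5, 5) = 5 * 5 * 5 * 5 * 5 = 3125

Answer: 3125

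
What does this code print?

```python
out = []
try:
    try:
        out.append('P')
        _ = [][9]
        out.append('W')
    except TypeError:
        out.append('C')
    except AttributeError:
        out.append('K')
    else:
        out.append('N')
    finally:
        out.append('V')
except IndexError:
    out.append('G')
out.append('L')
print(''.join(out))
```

Execution trace: 'P' (inner try body) → 'V' (inner finally) → 'G' (outer except IndexError) → 'L' (after the try/except). Output: PVGL

Answer: PVGL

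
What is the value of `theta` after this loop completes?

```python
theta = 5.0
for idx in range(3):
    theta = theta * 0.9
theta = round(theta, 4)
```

Exponential decay: 5.0 * 0.9^3
`theta` takes the values: 5.0 → 4.5 → 4.05 → 3.645

Answer: 3.645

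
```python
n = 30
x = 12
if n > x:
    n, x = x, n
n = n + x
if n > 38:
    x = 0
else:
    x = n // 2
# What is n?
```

Trace:
`n = 30` → n = 30
`x = 12` → x = 12
`if n > x: ...` → n > x is True → n = 12; x = 30
`n = n + x` → n = 42
`if n > 38: ...` → n > 38 is True → x = 0
So n = 42

Answer: 42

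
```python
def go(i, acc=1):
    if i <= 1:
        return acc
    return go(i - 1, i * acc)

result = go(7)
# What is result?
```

Accumulator trace (n, acc): (7, 1) -> (6, 7) -> (5, 42) -> (4, 210) -> (3, 840) -> (2, 2520) -> (1, 5040) -> return 5040

Answer: 5040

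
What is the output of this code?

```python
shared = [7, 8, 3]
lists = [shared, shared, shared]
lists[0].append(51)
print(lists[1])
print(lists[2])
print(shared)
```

Key concept: list of same reference.
Step by step:
`shared = [7, 8, 3]` → shared = [7, 8, 3]
`lists = [shared, shared, shared]` → lists = [[7, 8, 3], [7, 8, 3], [7, 8, 3]]
`lists[0].append(51)` → shared = [7, 8, 3, 51]; lists = [[7, 8, 3, 51], [7, 8, 3, 51], [7, 8, 3, 51]]
`print(lists[1])` → prints [7, 8, 3, 51]
`print(lists[2])` → prints [7, 8, 3, 51]
`print(shared)` → prints [7, 8, 3, 51]

Answer:
[7, 8, 3, 51]
[7, 8, 3, 51]
[7, 8, 3, 51]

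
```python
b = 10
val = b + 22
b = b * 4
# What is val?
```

Trace:
`b = 10` → b = 10
`val = b + 22` → val = 32
`b = b * 4` → b = 40
So val = 32

Answer: 32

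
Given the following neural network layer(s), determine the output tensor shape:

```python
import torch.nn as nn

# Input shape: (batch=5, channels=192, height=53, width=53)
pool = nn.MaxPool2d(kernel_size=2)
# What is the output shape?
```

Input: (5, 192, 53, 53) -> Output: (5, 192, 26, 26)

Answer: (5, 192, 26, 26)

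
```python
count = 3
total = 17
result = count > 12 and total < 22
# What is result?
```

Trace:
`count = 3` → count = 3
`total = 17` → total = 17
`result = count > 12 and total < 22` → result = False
So result = False

Answer: False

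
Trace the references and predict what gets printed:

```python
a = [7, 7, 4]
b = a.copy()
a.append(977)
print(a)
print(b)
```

Key concept: list.copy() creates independent copy.
Step by step:
`a = [7, 7, 4]` → a = [7, 7, 4]
`b = a.copy()` → b = [7, 7, 4]
`a.append(977)` → a = [7, 7, 4, 977]
`print(a)` → prints [7, 7, 4, 977]
`print(b)` → prints [7, 7, 4]

Answer:
[7, 7, 4, 977]
[7, 7, 4]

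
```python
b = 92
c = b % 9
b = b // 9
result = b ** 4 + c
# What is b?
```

Trace:
`b = 92` → b = 92
`c = b % 9` → c = 2
`b = b // 9` → b = 10
`result = b ** 4 + c` → result = 10002
So b = 10

Answer: 10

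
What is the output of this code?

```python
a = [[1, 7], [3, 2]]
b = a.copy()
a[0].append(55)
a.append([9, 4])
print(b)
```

Key concept: shallow copy with nested lists.
Step by step:
`a = [[1, 7], [3, 2]]` → a = [[1, 7], [3, 2]]
`b = a.copy()` → b = [[1, 7], [3, 2]]
`a[0].append(55)` → a = [[1, 7, 55], [3, 2]]; b = [[1, 7, 55], [3, 2]]
`a.append([9, 4])` → a = [[1, 7, 55], [3, 2], [9, 4]]
`print(b)` → prints [[1, 7, 55], [3, 2]]

Answer: [[1, 7, 55], [3, 2]]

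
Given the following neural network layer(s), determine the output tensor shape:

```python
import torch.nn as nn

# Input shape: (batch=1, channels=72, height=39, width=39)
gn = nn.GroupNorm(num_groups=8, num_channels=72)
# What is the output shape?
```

Input: (1, 72, 39, 39) -> Output: (1, 72, 39, 39)

Answer: (1, 72, 39, 39)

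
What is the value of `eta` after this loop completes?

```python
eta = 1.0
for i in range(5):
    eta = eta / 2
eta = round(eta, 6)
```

Halving LR 5 times: 1 / 2^5
`eta` takes the values: 1.0 → 0.5 → 0.25 → 0.125 → 0.0625 → 0.03125

Answer: 0.03125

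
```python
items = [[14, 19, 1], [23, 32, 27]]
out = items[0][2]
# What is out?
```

Trace:
`items = [[14, 19, 1], [23, 32, 27]]` → items = [[14, 19, 1], [23, 32, 27]]
`out = items[0][2]` → out = 1
So out = 1

Answer: 1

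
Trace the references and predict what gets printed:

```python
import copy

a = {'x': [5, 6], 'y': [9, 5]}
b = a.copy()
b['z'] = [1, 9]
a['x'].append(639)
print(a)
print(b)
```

Key concept: shallow copy of dict with mutable values.
Step by step:
`a = {'x': [5, 6], 'y': [9, 5]}` → a = {'x': [5, 6], 'y': [9, 5]}
`b = a.copy()` → b = {'x': [5, 6], 'y': [9, 5]}
`b['z'] = [1, 9]` → b = {'x': [5, 6], 'y': [9, 5], 'z': [1, 9]}
`a['x'].append(639)` → a = {'x': [5, 6, 639], 'y': [9, 5]}; b = {'x': [5, 6, 639], 'y': [9, 5], 'z': [1, 9]}
`print(a)` → prints {'x': [5, 6, 639], 'y': [9, 5]}
`print(b)` → prints {'x': [5, 6, 639], 'y': [9, 5], 'z': [1, 9]}

Answer:
{'x': [5, 6, 639], 'y': [9, 5]}
{'x': [5, 6, 639], 'y': [9, 5], 'z': [1, 9]}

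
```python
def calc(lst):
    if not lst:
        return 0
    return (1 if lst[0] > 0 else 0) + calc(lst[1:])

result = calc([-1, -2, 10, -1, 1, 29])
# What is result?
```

Count of positive elements in [-1, -2, 10, -1, 1, 29] = 3

Answer: 3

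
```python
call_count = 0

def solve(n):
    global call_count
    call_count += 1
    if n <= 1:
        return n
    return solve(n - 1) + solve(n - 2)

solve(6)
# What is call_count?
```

Calls(n) = 1 + Calls(n-1) + Calls(n-2); Calls(0)=Calls(1)=1. For n=6 this gives 25.

Answer: 25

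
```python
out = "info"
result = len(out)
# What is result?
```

Trace:
`out = "info"` → out = 'info'
`result = len(out)` → result = 4
So result = 4

Answer: 4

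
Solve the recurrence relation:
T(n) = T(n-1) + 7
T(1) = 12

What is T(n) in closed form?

Unrolling: T(n) = T(1) + 7·(n-1) = 12 + 7(n-1) = 7n + 5.

Answer: T(n) = 7n + 5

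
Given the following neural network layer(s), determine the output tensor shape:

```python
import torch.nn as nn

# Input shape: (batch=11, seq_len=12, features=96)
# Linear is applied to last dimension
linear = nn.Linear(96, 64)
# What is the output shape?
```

Input: (11, 12, 96) -> Output: (11, 12, 64)

Answer: (11, 12, 64)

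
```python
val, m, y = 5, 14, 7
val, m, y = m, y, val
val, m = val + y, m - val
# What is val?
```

Trace:
`val, m, y = 5, 14, 7` → val = 5; m = 14; y = 7
`val, m, y = m, y, val` → val = 14; m = 7; y = 5
`val, m = val + y, m - val` → val = 19; m = -7
So val = 19

Answer: 19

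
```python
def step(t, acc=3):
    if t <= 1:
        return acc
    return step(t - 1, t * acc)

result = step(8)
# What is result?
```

Accumulator trace (n, acc): (8, 3) -> (7, 24) -> (6, 168) -> (5, 1008) -> (4, 5040) -> (3, 20160) -> (2, 60480) -> (1, 120960) -> return 120960

Answer: 120960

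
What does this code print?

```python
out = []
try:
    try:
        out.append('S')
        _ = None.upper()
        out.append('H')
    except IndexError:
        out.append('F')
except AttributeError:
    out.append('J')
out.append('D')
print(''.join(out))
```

Execution trace: 'S' (try body) → 'J' (outer except AttributeError) → 'D' (after the try/except). Output: SJD

Answer: SJD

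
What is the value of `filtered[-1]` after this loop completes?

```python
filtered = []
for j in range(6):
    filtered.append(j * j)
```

Last element of squares 0 to 5
`filtered` takes the values: [] → [0] → [0, 1] → [0, 1, 4] → [0, 1, 4, 9] → [0, 1, 4, 9, 16] → [0, 1, 4, 9, 16, 25]
So `filtered[-1]` = 25

Answer: 25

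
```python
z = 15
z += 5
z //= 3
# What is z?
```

Trace:
`z = 15` → z = 15
`z += 5` → z = 20
`z //= 3` → z = 6
So z = 6

Answer: 6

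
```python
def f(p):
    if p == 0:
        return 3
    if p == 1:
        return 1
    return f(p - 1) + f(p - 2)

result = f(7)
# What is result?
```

Build up from base cases: f(0)=3, f(1)=1, f(2)=4, f(3)=5, f(4)=9, f(5)=14, f(6)=23, ..., f(7)=37

Answer: 37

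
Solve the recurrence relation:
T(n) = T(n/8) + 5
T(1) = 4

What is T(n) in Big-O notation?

Each step divides n by 8 and adds 5. After log_8(n) steps we reach T(1)=4. So T(n) = 5·log_8(n) + 4 = O(log n).

Answer: O(log n)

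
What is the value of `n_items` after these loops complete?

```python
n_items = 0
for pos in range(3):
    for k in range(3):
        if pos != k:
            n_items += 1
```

3² - 3 (exclude diagonal)
`n_items` takes the values: 0 → 1 → 2 → 3 → 4 → 5 → 6

Answer: 6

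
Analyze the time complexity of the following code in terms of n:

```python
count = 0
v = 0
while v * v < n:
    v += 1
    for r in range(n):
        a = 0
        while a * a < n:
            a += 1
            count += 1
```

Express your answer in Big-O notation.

Each loop level contributes: √n × n × √n. Multiplying the contributions gives O(n^2).

Answer: O(n^2)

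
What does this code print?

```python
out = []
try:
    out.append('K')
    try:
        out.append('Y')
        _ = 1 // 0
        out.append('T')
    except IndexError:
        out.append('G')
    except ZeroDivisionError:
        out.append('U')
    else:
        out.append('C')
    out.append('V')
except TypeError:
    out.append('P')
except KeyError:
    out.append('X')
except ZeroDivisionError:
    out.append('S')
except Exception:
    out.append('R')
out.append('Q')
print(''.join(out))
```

Execution trace: 'K' (try body) → 'Y' (inner try body) → 'U' (inner except ZeroDivisionError) → 'V' (try body, no exception) → 'Q' (after the try/except). Output: KYUVQ

Answer: KYUVQ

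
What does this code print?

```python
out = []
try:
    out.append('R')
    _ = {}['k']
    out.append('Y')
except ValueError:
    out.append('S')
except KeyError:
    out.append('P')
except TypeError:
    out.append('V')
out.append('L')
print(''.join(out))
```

Execution trace: 'R' (try body) → 'P' (except KeyError) → 'L' (after the try/except). Output: RPL

Answer: RPL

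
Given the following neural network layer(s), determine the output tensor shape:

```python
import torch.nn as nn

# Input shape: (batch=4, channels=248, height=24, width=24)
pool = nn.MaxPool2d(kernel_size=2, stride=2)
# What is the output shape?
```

Input: (4, 248, 24, 24) -> Output: (4, 248, 12, 12)

Answer: (4, 248, 12, 12)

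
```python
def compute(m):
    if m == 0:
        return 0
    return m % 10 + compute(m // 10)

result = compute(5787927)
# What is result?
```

Sum of digits of 5787927: 7 + 2 + 9 + 7 + 8 + 7 + 5 = 45

Answer: 45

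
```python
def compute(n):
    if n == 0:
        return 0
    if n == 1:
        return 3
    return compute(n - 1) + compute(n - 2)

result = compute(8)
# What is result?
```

Build up from base cases: compute(0)=0, compute(1)=3, compute(2)=3, compute(3)=6, compute(4)=9, compute(5)=15, compute(6)=24, ..., compute(8)=63

Answer: 63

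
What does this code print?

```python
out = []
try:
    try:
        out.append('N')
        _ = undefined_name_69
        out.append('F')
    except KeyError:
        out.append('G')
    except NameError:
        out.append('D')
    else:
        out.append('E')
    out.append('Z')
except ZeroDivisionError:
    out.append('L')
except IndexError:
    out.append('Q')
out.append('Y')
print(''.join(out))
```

Execution trace: 'N' (inner try body) → 'D' (inner except NameError) → 'Z' (try body, no exception) → 'Y' (after the try/except). Output: NDZY

Answer: NDZY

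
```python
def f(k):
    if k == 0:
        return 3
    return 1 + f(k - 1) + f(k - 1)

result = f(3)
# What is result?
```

f(k) = 1 + 2·f(k-1), f(0)=3. Closed form: (3+1)·2^3 - 1 = 31.

Answer: 31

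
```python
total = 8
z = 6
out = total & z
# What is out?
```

Trace:
`total = 8` → total = 8
`z = 6` → z = 6
`out = total & z` → out = 0
So out = 0

Answer: 0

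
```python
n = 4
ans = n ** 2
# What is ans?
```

Trace:
`n = 4` → n = 4
`ans = n ** 2` → ans = 16
So ans = 16

Answer: 16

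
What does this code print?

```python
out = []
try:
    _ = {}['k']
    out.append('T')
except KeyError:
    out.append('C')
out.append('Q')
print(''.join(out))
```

Execution trace: 'C' (except KeyError) → 'Q' (after the try/except). Output: CQ

Answer: CQ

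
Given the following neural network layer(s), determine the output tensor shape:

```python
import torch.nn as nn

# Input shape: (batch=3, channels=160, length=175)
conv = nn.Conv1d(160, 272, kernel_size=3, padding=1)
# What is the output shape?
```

Input: (3, 160, 175) -> Output: (3, 272, 175)

Answer: (3, 272, 175)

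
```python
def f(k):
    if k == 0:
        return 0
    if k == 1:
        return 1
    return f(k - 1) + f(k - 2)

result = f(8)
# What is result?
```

Build up from base cases: f(0)=0, f(1)=1, f(2)=1, f(3)=2, f(4)=3, f(5)=5, f(6)=8, ..., f(8)=21

Answer: 21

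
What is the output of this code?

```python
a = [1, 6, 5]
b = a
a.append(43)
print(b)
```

Key concept: basic list aliasing.
Step by step:
`a = [1, 6, 5]` → a = [1, 6, 5]
`b = a` → b = [1, 6, 5] (same object as a)
`a.append(43)` → a = [1, 6, 5, 43] (same object as b); b = [1, 6, 5, 43] (same object as a)
`print(b)` → prints [1, 6, 5, 43]

Answer: [1, 6, 5, 43]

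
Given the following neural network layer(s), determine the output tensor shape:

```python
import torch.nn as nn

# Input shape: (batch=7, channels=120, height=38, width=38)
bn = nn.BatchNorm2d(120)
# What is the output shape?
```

Input: (7, 120, 38, 38) -> Output: (7, 120, 38, 38)

Answer: (7, 120, 38, 38)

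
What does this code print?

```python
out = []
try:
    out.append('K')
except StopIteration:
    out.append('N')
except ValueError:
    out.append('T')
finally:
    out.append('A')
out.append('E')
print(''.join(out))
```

Execution trace: 'K' (try body, no exception) → 'A' (finally) → 'E' (after the try/except). Output: KAE

Answer: KAE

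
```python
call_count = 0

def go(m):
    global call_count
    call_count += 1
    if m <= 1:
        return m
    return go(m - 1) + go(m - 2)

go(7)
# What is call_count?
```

Calls(m) = 1 + Calls(m-1) + Calls(m-2); Calls(0)=Calls(1)=1. For m=7 this gives 41.

Answer: 41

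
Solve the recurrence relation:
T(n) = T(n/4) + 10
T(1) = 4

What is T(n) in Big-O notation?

Each step divides n by 4 and adds 10. After log_4(n) steps we reach T(1)=4. So T(n) = 10·log_4(n) + 4 = O(log n).

Answer: O(log n)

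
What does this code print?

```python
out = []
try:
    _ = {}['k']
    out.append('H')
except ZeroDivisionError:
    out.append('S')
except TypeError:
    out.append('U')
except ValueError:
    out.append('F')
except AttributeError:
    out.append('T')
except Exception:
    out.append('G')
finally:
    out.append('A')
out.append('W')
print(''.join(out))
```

Execution trace: 'G' (except Exception) → 'A' (finally) → 'W' (after the try/except). Output: GAW

Answer: GAW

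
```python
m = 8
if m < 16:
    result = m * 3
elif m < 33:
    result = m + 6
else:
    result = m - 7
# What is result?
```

Trace:
`m = 8` → m = 8
`if m < 16: ...` → m < 16 is True → result = 24
So result = 24

Answer: 24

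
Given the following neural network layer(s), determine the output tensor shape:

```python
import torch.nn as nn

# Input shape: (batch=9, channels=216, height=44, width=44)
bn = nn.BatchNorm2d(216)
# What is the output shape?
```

Input: (9, 216, 44, 44) -> Output: (9, 216, 44, 44)

Answer: (9, 216, 44, 44)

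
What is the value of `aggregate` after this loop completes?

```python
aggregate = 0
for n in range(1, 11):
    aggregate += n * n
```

Sum of squares 1² to 10² = 385
`aggregate` takes the values: 0 → 1 → 5 → 14 → 30 → 55 → 91 → 140 → 204 → 285 → 385

Answer: 385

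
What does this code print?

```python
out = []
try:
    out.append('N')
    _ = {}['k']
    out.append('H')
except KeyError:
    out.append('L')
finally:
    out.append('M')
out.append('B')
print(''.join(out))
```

Execution trace: 'N' (try body) → 'L' (except KeyError) → 'M' (finally) → 'B' (after the try/except). Output: NLMB

Answer: NLMB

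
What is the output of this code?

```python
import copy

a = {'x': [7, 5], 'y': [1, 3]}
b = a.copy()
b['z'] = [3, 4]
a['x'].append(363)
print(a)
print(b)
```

Key concept: shallow copy of dict with mutable values.
Step by step:
`a = {'x': [7, 5], 'y': [1, 3]}` → a = {'x': [7, 5], 'y': [1, 3]}
`b = a.copy()` → b = {'x': [7, 5], 'y': [1, 3]}
`b['z'] = [3, 4]` → b = {'x': [7, 5], 'y': [1, 3], 'z': [3, 4]}
`a['x'].append(363)` → a = {'x': [7, 5, 363], 'y': [1, 3]}; b = {'x': [7, 5, 363], 'y': [1, 3], 'z': [3, 4]}
`print(a)` → prints {'x': [7, 5, 363], 'y': [1, 3]}
`print(b)` → prints {'x': [7, 5, 363], 'y': [1, 3], 'z': [3, 4]}

Answer:
{'x': [7, 5, 363], 'y': [1, 3]}
{'x': [7, 5, 363], 'y': [1, 3], 'z': [3, 4]}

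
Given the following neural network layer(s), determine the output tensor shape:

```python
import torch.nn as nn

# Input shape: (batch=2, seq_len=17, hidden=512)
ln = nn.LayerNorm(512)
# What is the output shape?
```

Input: (2, 17, 512) -> Output: (2, 17, 512)

Answer: (2, 17, 512)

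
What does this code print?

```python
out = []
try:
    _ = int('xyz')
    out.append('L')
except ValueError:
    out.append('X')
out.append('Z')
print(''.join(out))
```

Execution trace: 'X' (except ValueError) → 'Z' (after the try/except). Output: XZ

Answer: XZ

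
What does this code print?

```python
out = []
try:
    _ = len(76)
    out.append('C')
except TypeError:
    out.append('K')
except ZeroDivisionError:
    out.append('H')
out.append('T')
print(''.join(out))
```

Execution trace: 'K' (except TypeError) → 'T' (after the try/except). Output: KT

Answer: KT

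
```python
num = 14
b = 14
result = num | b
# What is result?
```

Trace:
`num = 14` → num = 14
`b = 14` → b = 14
`result = num | b` → result = 14
So result = 14

Answer: 14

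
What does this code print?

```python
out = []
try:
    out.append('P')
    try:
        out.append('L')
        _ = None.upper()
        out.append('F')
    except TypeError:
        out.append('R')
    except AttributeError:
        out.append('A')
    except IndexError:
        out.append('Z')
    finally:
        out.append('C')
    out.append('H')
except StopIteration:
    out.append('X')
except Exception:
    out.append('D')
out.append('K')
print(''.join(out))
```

Execution trace: 'P' (try body) → 'L' (inner try body) → 'A' (inner except AttributeError) → 'C' (inner finally) → 'H' (try body, no exception) → 'K' (after the try/except). Output: PLACHK

Answer: PLACHK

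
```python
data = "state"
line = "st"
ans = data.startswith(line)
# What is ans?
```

Trace:
`data = "state"` → data = 'state'
`line = "st"` → line = 'st'
`ans = data.startswith(line)` → ans = True
So ans = True

Answer: True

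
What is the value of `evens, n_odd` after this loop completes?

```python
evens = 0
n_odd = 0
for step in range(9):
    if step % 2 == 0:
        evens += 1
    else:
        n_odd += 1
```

Count evens and odds in range(9)
`evens, n_odd` takes the values: (0, 0) → (1, 0) → (1, 1) → (2, 1) → (2, 2) → (3, 2) → (3, 3) → (4, 3) → (4, 4) → (5, 4)

Answer: 5, 4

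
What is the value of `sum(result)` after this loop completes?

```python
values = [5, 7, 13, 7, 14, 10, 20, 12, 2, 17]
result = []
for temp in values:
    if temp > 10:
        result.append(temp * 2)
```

Sum of doubled values > 10
`result` takes the values: [] → [26] → [26, 28] → [26, 28, 40] → [26, 28, 40, 24] → [26, 28, 40, 24, 34]
So `sum(result)` = 152

Answer: 152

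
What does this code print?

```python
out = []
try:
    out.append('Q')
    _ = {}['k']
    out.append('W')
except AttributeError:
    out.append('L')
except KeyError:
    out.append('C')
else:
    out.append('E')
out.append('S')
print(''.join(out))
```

Execution trace: 'Q' (try body) → 'C' (except KeyError) → 'S' (after the try/except). Output: QCS

Answer: QCS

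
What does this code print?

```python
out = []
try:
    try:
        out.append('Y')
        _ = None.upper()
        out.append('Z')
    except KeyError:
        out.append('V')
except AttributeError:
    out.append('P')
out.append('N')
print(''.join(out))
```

Execution trace: 'Y' (try body) → 'P' (outer except AttributeError) → 'N' (after the try/except). Output: YPN

Answer: YPN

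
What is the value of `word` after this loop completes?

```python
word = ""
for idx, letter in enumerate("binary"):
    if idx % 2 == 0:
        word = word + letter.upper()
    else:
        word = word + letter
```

Uppercase even positions in 'binary'
`word` takes the values: "" → "B" → "Bi" → "BiN" → "BiNa" → "BiNaR" → "BiNaRy"

Answer: "BiNaRy"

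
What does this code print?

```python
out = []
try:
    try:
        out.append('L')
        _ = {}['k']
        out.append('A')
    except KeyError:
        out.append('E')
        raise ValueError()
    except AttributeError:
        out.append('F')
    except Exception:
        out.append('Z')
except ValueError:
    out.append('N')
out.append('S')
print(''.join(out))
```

Execution trace: 'L' (inner try body) → 'E' (inner except KeyError) → 'N' (outer except ValueError) → 'S' (after the try/except). Output: LENS

Answer: LENS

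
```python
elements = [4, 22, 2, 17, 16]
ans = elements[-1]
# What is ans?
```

Trace:
`elements = [4, 22, 2, 17, 16]` → elements = [4, 22, 2, 17, 16]
`ans = elements[-1]` → ans = 16
So ans = 16

Answer: 16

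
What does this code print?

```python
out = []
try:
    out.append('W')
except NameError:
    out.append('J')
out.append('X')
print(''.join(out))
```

Execution trace: 'W' (try body, no exception) → 'X' (after the try/except). Output: WX

Answer: WX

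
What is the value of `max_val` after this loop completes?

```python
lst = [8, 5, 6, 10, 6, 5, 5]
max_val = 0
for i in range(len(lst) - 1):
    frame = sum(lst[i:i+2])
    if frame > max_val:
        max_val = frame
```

Max sum of 2-element window in [8, 5, 6, 10, 6, 5, 5]
`max_val` takes the values: 0 → 13 → 16

Answer: 16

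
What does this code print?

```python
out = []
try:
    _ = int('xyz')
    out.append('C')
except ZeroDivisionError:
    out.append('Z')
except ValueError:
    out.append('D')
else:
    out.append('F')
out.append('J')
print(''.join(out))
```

Execution trace: 'D' (except ValueError) → 'J' (after the try/except). Output: DJ

Answer: DJ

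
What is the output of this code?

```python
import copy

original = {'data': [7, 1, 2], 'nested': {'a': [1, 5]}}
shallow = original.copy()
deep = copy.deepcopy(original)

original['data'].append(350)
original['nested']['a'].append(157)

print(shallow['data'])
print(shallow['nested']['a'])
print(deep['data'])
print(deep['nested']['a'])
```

Key concept: comparing shallow vs deep copy.
Step by step:
`original = {'data': [7, 1, 2], 'nested': {'a': [1, 5]}}` → original = {'data': [7, 1, 2], 'nested': {'a': [1, 5]}}
`shallow = original.copy()` → shallow = {'data': [7, 1, 2], 'nested': {'a': [1, 5]}}
`deep = copy.deepcopy(original)` → deep = {'data': [7, 1, 2], 'nested': {'a': [1, 5]}}
`original['data'].append(350)` → original = {'data': [7, 1, 2, 350], 'nested': {'a': [1, 5]}}; shallow = {'data': [7, 1, 2, 350], 'nested': {'a': [1, 5]}}
`original['nested']['a'].append(157)` → original = {'data': [7, 1, 2, 350], 'nested': {'a': [1, 5, 157]}}; shallow = {'data': [7, 1, 2, 350], 'nested': {'a': [1, 5, 157]}}
`print(shallow['data'])` → prints [7, 1, 2, 350]
`print(shallow['nested']['a'])` → prints [1, 5, 157]
`print(deep['data'])` → prints [7, 1, 2]
`print(deep['nested']['a'])` → prints [1, 5]

Answer:
[7, 1, 2, 350]
[1, 5, 157]
[7, 1, 2]
[1, 5]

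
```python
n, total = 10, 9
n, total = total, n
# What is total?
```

Trace:
`n, total = 10, 9` → n = 10; total = 9
`n, total = total, n` → n = 9; total = 10
So total = 10

Answer: 10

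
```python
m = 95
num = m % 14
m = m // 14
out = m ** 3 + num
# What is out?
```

Trace:
`m = 95` → m = 95
`num = m % 14` → num = 11
`m = m // 14` → m = 6
`out = m ** 3 + num` → out = 227
So out = 227

Answer: 227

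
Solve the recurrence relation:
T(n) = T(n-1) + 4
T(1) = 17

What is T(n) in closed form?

Unrolling: T(n) = T(1) + 4·(n-1) = 17 + 4(n-1) = 4n + 13.

Answer: T(n) = 4n + 13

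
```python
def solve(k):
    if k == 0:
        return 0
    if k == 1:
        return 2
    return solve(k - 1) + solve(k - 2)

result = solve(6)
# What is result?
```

Build up from base cases: solve(0)=0, solve(1)=2, solve(2)=2, solve(3)=4, solve(4)=6, solve(5)=10, solve(6)=16

Answer: 16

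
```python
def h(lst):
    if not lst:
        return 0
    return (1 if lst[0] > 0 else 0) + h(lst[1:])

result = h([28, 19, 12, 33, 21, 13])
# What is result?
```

Count of positive elements in [28, 19, 12, 33, 21, 13] = 6

Answer: 6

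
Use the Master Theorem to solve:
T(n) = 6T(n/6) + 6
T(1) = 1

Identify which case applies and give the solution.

a=6, b=6, f(n)=6. log_6(6) = 1. Since c=0 < 1, Case 1 applies: T(n) = Θ(n^log_b(a)) = O(n).

Answer: O(n) - Case 1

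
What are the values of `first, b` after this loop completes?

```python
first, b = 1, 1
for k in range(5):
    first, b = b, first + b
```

Fibonacci: after 5 iterations
`first, b` takes the values: (1, 1) → (1, 2) → (2, 3) → (3, 5) → (5, 8) → (8, 13)

Answer: 8, 13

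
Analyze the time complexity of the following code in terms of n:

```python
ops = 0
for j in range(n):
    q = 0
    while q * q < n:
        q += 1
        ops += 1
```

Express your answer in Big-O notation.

Each loop level contributes: n × √n. Multiplying the contributions gives O(n√n).

Answer: O(n√n)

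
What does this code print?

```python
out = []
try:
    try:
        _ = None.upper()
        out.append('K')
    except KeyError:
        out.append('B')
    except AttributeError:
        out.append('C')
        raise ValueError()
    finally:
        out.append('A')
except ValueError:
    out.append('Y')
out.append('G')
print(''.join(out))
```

Execution trace: 'C' (inner except AttributeError) → 'A' (inner finally) → 'Y' (outer except ValueError) → 'G' (after the try/except). Output: CAYG

Answer: CAYG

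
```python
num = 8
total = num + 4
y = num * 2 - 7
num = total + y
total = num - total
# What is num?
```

Trace:
`num = 8` → num = 8
`total = num + 4` → total = 12
`y = num * 2 - 7` → y = 9
`num = total + y` → num = 21
`total = num - total` → total = 9
So num = 21

Answer: 21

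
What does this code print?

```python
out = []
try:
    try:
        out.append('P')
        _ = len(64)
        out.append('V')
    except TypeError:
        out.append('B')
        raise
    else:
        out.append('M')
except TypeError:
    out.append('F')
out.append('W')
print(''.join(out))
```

Execution trace: 'P' (inner try body) → 'B' (inner except TypeError) → 'F' (outer except TypeError) → 'W' (after the try/except). Output: PBFW

Answer: PBFW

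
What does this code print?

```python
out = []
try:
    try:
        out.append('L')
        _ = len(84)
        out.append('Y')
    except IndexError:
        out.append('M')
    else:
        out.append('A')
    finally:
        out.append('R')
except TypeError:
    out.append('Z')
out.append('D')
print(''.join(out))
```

Execution trace: 'L' (try body) → 'R' (finally) → 'Z' (outer except TypeError) → 'D' (after the try/except). Output: LRZD

Answer: LRZD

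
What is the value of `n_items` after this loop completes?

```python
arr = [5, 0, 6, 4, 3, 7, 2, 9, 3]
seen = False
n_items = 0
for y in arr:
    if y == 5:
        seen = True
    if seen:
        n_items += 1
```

Count elements after first 5 in [5, 0, 6, 4, 3, 7, 2, 9, 3]
`n_items` takes the values: 0 → 1 → 2 → 3 → 4 → 5 → 6 → 7 → 8 → 9

Answer: 9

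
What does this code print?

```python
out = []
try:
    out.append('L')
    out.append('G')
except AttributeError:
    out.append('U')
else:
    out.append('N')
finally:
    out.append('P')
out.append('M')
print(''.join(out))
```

Execution trace: 'L' (try body) → 'G' (try body, no exception) → 'N' (else) → 'P' (finally) → 'M' (after the try/except). Output: LGNPM

Answer: LGNPM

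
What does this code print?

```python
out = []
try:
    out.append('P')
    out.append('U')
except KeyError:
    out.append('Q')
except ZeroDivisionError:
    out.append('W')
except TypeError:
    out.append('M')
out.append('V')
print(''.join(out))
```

Execution trace: 'P' (try body) → 'U' (try body, no exception) → 'V' (after the try/except). Output: PUV

Answer: PUV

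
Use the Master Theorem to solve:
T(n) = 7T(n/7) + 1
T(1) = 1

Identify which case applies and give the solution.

a=7, b=7, f(n)=1. log_7(7) = 1. Since c=0 < 1, Case 1 applies: T(n) = Θ(n^log_b(a)) = O(n).

Answer: O(n) - Case 1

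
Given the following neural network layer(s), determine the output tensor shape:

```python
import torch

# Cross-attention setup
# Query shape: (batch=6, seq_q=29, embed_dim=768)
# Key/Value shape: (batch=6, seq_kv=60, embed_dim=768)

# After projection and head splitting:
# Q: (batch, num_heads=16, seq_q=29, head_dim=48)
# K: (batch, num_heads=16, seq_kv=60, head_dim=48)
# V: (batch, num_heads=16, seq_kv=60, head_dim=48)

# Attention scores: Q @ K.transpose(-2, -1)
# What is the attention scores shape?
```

Input: (6, 29, 768) -> Output: (6, 16, 29, 60)

Answer: (6, 16, 29, 60)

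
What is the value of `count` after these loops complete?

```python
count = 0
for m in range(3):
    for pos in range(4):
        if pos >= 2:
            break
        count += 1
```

Inner breaks at 2, outer runs 3 times
`count` takes the values: 0 → 1 → 2 → 3 → 4 → 5 → 6

Answer: 6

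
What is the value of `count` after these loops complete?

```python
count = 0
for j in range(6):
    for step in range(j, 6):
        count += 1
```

Upper triangle: 6 + 5 + ... + 1
`count` takes the values: 0 → 1 → 2 → 3 → 4 → 5 → 6 → 7 → 8 → 9 → 10 → 11 → 12 → 13 → 14 → 15 → 16 → 17 → 18 → 19 → 20 → 21

Answer: 21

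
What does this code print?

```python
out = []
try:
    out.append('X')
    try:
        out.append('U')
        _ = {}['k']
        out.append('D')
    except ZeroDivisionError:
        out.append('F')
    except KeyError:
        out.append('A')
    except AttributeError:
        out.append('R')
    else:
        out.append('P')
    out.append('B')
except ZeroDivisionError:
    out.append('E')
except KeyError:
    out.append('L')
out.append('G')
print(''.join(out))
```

Execution trace: 'X' (try body) → 'U' (inner try body) → 'A' (inner except KeyError) → 'B' (try body, no exception) → 'G' (after the try/except). Output: XUABG

Answer: XUABG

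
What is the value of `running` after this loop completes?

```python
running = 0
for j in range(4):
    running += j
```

Sum of 0 to 3 = 6
`running` takes the values: 0 → 1 → 3 → 6

Answer: 6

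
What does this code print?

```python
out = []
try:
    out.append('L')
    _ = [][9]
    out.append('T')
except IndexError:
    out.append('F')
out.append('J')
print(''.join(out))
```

Execution trace: 'L' (try body) → 'F' (except IndexError) → 'J' (after the try/except). Output: LFJ

Answer: LFJ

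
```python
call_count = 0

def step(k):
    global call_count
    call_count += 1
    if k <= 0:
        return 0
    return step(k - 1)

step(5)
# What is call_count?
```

Linear recursion stepping by 1: 6 calls from k=5 down to ≤0.

Answer: 6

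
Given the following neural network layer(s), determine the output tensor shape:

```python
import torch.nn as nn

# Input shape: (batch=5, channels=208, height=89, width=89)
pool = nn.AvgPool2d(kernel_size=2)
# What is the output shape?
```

Input: (5, 208, 89, 89) -> Output: (5, 208, 44, 44)

Answer: (5, 208, 44, 44)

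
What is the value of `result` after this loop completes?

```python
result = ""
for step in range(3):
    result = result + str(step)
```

Concatenate digits 0 to 2
`result` takes the values: "" → "0" → "01" → "012"

Answer: "012"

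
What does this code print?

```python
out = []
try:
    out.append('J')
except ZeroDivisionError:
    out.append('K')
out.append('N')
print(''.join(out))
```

Execution trace: 'J' (try body, no exception) → 'N' (after the try/except). Output: JN

Answer: JN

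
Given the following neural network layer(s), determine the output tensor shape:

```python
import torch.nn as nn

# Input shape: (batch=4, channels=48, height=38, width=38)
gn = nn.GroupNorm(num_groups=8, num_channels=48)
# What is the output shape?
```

Input: (4, 48, 38, 38) -> Output: (4, 48, 38, 38)

Answer: (4, 48, 38, 38)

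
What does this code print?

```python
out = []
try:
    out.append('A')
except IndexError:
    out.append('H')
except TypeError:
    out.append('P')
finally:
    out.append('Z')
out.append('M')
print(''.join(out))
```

Execution trace: 'A' (try body, no exception) → 'Z' (finally) → 'M' (after the try/except). Output: AZM

Answer: AZM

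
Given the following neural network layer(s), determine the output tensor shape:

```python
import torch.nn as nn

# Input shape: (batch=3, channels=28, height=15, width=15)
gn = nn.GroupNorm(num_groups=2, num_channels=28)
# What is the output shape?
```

Input: (3, 28, 15, 15) -> Output: (3, 28, 15, 15)

Answer: (3, 28, 15, 15)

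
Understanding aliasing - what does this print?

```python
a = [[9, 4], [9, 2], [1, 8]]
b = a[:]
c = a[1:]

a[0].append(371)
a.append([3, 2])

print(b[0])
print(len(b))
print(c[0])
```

Key concept: slice with nested mutation.
Step by step:
`a = [[9, 4], [9, 2], [1, 8]]` → a = [[9, 4], [9, 2], [1, 8]]
`b = a[:]` → b = [[9, 4], [9, 2], [1, 8]]
`c = a[1:]` → c = [[9, 2], [1, 8]]
`a[0].append(371)` → a = [[9, 4, 371], [9, 2], [1, 8]]; b = [[9, 4, 371], [9, 2], [1, 8]]
`a.append([3, 2])` → a = [[9, 4, 371], [9, 2], [1, 8], [3, 2]]
`print(b[0])` → prints [9, 4, 371]
`print(len(b))` → prints 3
`print(c[0])` → prints [9, 2]

Answer:
[9, 4, 371]
3
[9, 2]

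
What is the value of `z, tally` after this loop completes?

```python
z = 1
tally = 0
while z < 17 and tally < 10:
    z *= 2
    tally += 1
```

Double until >= 17 or 10 iterations
`z, tally` takes the values: (1, 0) → (2, 0) → (2, 1) → (4, 1) → (4, 2) → (8, 2) → (8, 3) → (16, 3) → (16, 4) → (32, 4) → (32, 5)

Answer: 32, 5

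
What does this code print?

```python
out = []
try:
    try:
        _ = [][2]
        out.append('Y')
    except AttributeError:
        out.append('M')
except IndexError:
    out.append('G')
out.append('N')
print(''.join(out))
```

Execution trace: 'G' (outer except IndexError) → 'N' (after the try/except). Output: GN

Answer: GN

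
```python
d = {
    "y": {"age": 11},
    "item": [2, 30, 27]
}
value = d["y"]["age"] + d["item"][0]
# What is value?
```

Trace:
`d = { ...` → d = {'y': {'age': 11}, 'item': [2, 30, 27]}
`value = d["y"]["age"] + d["item"][0]` → value = 13
So value = 13

Answer: 13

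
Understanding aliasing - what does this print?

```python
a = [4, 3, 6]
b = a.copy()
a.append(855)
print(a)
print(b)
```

Key concept: list.copy() creates independent copy.
Step by step:
`a = [4, 3, 6]` → a = [4, 3, 6]
`b = a.copy()` → b = [4, 3, 6]
`a.append(855)` → a = [4, 3, 6, 855]
`print(a)` → prints [4, 3, 6, 855]
`print(b)` → prints [4, 3, 6]

Answer:
[4, 3, 6, 855]
[4, 3, 6]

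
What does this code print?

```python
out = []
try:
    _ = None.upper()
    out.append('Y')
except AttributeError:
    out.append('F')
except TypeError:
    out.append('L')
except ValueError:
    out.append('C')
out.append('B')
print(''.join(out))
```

Execution trace: 'F' (except AttributeError) → 'B' (after the try/except). Output: FB

Answer: FB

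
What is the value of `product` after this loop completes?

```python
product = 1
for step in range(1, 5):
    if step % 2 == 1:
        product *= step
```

Product of odd numbers 1 to 4
`product` takes the values: 1 → 3

Answer: 3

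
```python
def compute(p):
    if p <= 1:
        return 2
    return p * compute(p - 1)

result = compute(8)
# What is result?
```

compute(8) = 8 * 7 * 6 * 5 * 4 * 3 * 2 * 2 = 80640

Answer: 80640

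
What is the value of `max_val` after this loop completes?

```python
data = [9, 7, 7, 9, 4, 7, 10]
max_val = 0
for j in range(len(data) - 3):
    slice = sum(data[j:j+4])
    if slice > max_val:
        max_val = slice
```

Max sum of 4-element window in [9, 7, 7, 9, 4, 7, 10]
`max_val` takes the values: 0 → 32

Answer: 32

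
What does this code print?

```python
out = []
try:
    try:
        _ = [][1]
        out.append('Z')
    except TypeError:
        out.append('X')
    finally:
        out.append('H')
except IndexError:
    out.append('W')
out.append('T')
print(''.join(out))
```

Execution trace: 'H' (finally) → 'W' (outer except IndexError) → 'T' (after the try/except). Output: HWT

Answer: HWT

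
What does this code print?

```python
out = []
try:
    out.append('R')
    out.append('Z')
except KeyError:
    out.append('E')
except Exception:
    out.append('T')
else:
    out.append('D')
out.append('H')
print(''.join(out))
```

Execution trace: 'R' (try body) → 'Z' (try body, no exception) → 'D' (else) → 'H' (after the try/except). Output: RZDH

Answer: RZDH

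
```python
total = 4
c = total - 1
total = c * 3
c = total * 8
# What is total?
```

Trace:
`total = 4` → total = 4
`c = total - 1` → c = 3
`total = c * 3` → total = 9
`c = total * 8` → c = 72
So total = 9

Answer: 9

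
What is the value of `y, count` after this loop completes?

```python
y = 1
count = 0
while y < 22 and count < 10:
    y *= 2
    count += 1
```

Double until >= 22 or 10 iterations
`y, count` takes the values: (1, 0) → (2, 0) → (2, 1) → (4, 1) → (4, 2) → (8, 2) → (8, 3) → (16, 3) → (16, 4) → (32, 4) → (32, 5)

Answer: 32, 5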